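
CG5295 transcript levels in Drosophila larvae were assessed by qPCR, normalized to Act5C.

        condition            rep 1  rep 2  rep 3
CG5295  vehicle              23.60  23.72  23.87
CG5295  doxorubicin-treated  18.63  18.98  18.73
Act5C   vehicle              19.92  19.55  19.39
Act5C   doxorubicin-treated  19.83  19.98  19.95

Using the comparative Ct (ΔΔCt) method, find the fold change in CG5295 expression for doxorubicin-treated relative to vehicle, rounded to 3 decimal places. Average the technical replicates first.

Mean Ct: CG5295 vehicle 23.730; CG5295 doxorubicin-treated 18.780; Act5C vehicle 19.620; Act5C doxorubicin-treated 19.920
ΔCt(vehicle) = 23.730 − 19.620 = 4.110
ΔCt(doxorubicin-treated) = 18.780 − 19.920 = -1.140
ΔΔCt = -1.140 − 4.110 = -5.250
Fold change = 2^(−(-5.250)) = 2^5.250 = 38.0546

38.055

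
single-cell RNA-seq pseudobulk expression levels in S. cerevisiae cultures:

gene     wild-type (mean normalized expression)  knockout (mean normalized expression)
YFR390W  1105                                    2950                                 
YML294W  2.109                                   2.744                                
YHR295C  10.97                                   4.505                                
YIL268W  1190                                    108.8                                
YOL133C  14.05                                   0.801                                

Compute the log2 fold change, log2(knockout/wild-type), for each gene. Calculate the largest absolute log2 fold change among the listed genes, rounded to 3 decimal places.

log2(2950/1105) = 1.417  (YFR390W)
log2(2.744/2.109) = 0.380  (YML294W)
log2(4.505/10.97) = -1.284  (YHR295C)
log2(108.8/1190) = -3.451  (YIL268W)
log2(0.801/14.05) = -4.133  (YOL133C)
The largest magnitude belongs to YOL133C.

4.133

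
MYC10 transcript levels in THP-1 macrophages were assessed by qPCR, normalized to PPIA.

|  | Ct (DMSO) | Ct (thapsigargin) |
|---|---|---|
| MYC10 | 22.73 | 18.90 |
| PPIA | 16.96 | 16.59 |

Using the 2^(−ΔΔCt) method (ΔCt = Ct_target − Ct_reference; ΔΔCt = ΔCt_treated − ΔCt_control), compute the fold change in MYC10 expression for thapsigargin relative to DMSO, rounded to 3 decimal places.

11.004

ΔCt(DMSO) = 22.730 − 16.960 = 5.770
ΔCt(thapsigargin) = 18.900 − 16.590 = 2.310
ΔΔCt = 2.310 − 5.770 = -3.460
Fold change = 2^(−(-3.460)) = 2^3.460 = 11.0043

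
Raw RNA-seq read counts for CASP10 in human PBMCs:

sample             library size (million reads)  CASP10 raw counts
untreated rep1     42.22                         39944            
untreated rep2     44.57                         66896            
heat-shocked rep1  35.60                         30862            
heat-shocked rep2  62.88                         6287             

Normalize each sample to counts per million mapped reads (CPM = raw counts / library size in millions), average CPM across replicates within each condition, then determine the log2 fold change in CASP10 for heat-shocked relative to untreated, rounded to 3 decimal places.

CPM(untreated rep1) = 39944 / 42.22 = 946.0919
CPM(untreated rep2) = 66896 / 44.57 = 1500.9199
CPM(heat-shocked rep1) = 30862 / 35.60 = 866.9101
CPM(heat-shocked rep2) = 6287 / 62.88 = 99.9841
mean CPM(untreated) = 1223.5059; mean CPM(heat-shocked) = 483.4471
Fold change = 483.4471 / 1223.5059 = 0.39513
log2(0.39513) = -1.3396

-1.340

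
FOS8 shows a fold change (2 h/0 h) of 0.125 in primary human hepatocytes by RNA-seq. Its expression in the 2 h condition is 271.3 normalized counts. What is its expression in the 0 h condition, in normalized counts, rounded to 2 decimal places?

0 h expression = 271.3 / 0.125 = 2170.40

2170.40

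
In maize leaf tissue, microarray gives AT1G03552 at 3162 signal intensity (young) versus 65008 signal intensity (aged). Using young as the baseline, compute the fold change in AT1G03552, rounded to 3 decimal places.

Fold change = 65008 / 3162 = 20.5591
AT1G03552 is upregulated.

20.559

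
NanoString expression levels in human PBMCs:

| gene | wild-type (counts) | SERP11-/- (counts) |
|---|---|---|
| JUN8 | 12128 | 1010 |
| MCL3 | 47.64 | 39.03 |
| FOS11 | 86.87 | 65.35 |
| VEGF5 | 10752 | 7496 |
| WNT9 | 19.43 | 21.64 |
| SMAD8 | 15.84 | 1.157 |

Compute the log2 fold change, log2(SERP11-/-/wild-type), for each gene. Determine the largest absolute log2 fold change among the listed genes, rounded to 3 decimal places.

log2(1010/12128) = -3.586  (JUN8)
log2(39.03/47.64) = -0.288  (MCL3)
log2(65.35/86.87) = -0.411  (FOS11)
log2(7496/10752) = -0.520  (VEGF5)
log2(21.64/19.43) = 0.155  (WNT9)
log2(1.157/15.84) = -3.775  (SMAD8)
The largest magnitude belongs to SMAD8.

3.775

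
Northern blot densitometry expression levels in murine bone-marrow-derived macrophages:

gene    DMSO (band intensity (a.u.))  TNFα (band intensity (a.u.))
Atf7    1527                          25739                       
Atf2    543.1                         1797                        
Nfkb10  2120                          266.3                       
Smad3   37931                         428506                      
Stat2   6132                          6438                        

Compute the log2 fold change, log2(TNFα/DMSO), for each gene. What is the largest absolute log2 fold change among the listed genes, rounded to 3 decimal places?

4.075

log2(25739/1527) = 4.075  (Atf7)
log2(1797/543.1) = 1.726  (Atf2)
log2(266.3/2120) = -2.993  (Nfkb10)
log2(428506/37931) = 3.498  (Smad3)
log2(6438/6132) = 0.070  (Stat2)
The largest magnitude belongs to Atf7.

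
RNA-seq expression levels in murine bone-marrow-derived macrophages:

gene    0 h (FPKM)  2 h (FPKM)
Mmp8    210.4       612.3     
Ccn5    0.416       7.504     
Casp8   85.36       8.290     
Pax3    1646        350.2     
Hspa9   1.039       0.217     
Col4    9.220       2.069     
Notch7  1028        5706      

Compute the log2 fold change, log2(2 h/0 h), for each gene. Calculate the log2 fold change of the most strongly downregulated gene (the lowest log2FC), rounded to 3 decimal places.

-3.364

log2(612.3/210.4) = 1.541  (Mmp8)
log2(7.504/0.416) = 4.173  (Ccn5)
log2(8.290/85.36) = -3.364  (Casp8)
log2(350.2/1646) = -2.233  (Pax3)
log2(0.217/1.039) = -2.259  (Hspa9)
log2(2.069/9.220) = -2.156  (Col4)
log2(5706/1028) = 2.473  (Notch7)
Casp8 is most strongly downregulated.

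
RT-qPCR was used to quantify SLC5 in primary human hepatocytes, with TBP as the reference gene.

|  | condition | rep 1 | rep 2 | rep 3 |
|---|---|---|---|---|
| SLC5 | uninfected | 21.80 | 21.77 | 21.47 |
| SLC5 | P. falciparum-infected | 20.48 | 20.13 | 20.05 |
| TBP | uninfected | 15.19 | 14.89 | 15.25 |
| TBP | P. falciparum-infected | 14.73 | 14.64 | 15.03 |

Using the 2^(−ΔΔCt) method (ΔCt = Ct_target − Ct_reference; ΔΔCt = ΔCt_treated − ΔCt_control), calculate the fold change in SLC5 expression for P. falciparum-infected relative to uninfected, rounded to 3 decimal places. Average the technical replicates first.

2.219

Mean Ct: SLC5 uninfected 21.680; SLC5 P. falciparum-infected 20.220; TBP uninfected 15.110; TBP P. falciparum-infected 14.800
ΔCt(uninfected) = 21.680 − 15.110 = 6.570
ΔCt(P. falciparum-infected) = 20.220 − 14.800 = 5.420
ΔΔCt = 5.420 − 6.570 = -1.150
Fold change = 2^(−(-1.150)) = 2^1.150 = 2.2191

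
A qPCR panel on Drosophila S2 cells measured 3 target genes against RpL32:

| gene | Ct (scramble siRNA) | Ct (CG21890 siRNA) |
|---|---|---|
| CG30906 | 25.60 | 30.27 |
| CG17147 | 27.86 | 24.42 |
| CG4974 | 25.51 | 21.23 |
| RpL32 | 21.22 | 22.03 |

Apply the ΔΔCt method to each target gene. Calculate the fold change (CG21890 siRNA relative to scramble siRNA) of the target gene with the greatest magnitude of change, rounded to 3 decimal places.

CG30906: ΔΔCt = (30.27−22.03) − (25.60−21.22) = 8.24 − 4.38 = 3.86; fold change = 2^-3.86 = 0.069
CG17147: ΔΔCt = (24.42−22.03) − (27.86−21.22) = 2.39 − 6.64 = -4.25; fold change = 2^4.25 = 19.027
CG4974: ΔΔCt = (21.23−22.03) − (25.51−21.22) = -0.80 − 4.29 = -5.09; fold change = 2^5.09 = 34.060
CG4974 has the largest |ΔΔCt| = 5.09.

34.060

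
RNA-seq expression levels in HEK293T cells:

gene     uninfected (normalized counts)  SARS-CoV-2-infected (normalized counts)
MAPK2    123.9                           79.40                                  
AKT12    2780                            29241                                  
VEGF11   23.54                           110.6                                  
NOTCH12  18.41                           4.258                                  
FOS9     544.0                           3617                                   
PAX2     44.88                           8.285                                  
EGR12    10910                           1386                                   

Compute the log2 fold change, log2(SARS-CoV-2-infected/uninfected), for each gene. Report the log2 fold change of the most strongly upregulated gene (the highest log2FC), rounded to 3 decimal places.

3.395

log2(79.40/123.9) = -0.642  (MAPK2)
log2(29241/2780) = 3.395  (AKT12)
log2(110.6/23.54) = 2.232  (VEGF11)
log2(4.258/18.41) = -2.112  (NOTCH12)
log2(3617/544.0) = 2.733  (FOS9)
log2(8.285/44.88) = -2.437  (PAX2)
log2(1386/10910) = -2.977  (EGR12)
AKT12 is most strongly upregulated.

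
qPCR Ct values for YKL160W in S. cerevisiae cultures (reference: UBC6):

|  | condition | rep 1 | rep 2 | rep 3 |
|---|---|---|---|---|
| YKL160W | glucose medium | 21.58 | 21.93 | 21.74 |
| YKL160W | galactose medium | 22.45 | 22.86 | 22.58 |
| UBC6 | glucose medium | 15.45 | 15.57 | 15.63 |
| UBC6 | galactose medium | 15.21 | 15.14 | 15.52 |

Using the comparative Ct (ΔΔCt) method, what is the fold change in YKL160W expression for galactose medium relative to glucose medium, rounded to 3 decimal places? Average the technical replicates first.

Mean Ct: YKL160W glucose medium 21.750; YKL160W galactose medium 22.630; UBC6 glucose medium 15.550; UBC6 galactose medium 15.290
ΔCt(glucose medium) = 21.750 − 15.550 = 6.200
ΔCt(galactose medium) = 22.630 − 15.290 = 7.340
ΔΔCt = 7.340 − 6.200 = 1.140
Fold change = 2^(−1.140) = 0.4538

0.454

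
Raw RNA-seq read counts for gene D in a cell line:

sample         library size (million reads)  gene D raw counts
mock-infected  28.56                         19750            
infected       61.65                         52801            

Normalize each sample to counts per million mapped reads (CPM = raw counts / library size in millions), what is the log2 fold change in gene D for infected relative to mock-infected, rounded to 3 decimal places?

CPM(mock-infected) = 19750 / 28.56 = 691.5266
CPM(infected) = 52801 / 61.65 = 856.4639
Fold change = 856.4639 / 691.5266 = 1.23851
log2(1.23851) = 0.3086

0.309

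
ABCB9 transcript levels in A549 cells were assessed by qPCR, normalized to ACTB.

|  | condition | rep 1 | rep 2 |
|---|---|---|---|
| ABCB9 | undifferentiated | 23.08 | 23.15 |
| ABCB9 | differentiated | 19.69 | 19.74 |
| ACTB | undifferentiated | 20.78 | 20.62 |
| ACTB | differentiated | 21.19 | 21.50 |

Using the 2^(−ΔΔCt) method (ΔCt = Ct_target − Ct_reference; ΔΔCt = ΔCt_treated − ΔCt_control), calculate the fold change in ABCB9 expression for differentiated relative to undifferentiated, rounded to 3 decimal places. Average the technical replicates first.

16.507

Mean Ct: ABCB9 undifferentiated 23.115; ABCB9 differentiated 19.715; ACTB undifferentiated 20.700; ACTB differentiated 21.345
ΔCt(undifferentiated) = 23.115 − 20.700 = 2.415
ΔCt(differentiated) = 19.715 − 21.345 = -1.630
ΔΔCt = -1.630 − 2.415 = -4.045
Fold change = 2^(−(-4.045)) = 2^4.045 = 16.5069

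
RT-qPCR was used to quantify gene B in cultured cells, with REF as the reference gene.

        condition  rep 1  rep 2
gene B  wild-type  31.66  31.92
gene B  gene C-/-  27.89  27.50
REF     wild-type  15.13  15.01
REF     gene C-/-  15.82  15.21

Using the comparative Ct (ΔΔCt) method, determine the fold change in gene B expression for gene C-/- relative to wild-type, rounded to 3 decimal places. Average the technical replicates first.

Mean Ct: gene B wild-type 31.790; gene B gene C-/- 27.695; REF wild-type 15.070; REF gene C-/- 15.515
ΔCt(wild-type) = 31.790 − 15.070 = 16.720
ΔCt(gene C-/-) = 27.695 − 15.515 = 12.180
ΔΔCt = 12.180 − 16.720 = -4.540
Fold change = 2^(−(-4.540)) = 2^4.540 = 23.2636

23.264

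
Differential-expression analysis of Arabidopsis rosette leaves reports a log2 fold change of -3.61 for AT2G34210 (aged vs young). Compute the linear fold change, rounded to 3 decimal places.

Fold change = 2^(-3.61) = 0.0819
That is, AT2G34210 drops to 8.2% of the young level.

0.082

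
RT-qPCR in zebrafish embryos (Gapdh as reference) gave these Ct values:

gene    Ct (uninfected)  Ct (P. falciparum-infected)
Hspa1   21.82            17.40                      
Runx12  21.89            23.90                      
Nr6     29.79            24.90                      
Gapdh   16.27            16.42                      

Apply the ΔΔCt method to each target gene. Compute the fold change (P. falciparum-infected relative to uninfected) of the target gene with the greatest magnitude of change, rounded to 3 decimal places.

Hspa1: ΔΔCt = (17.40−16.42) − (21.82−16.27) = 0.98 − 5.55 = -4.57; fold change = 2^4.57 = 23.752
Runx12: ΔΔCt = (23.90−16.42) − (21.89−16.27) = 7.48 − 5.62 = 1.86; fold change = 2^-1.86 = 0.275
Nr6: ΔΔCt = (24.90−16.42) − (29.79−16.27) = 8.48 − 13.52 = -5.04; fold change = 2^5.04 = 32.900
Nr6 has the largest |ΔΔCt| = 5.04.

32.900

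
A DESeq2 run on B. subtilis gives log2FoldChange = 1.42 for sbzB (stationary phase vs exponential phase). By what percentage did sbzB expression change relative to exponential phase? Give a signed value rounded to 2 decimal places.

167.59%

Fold change = 2^(1.42) = 2.6759
Percent change = (FC − 1) × 100% = (2.6759 − 1) × 100 = 167.59%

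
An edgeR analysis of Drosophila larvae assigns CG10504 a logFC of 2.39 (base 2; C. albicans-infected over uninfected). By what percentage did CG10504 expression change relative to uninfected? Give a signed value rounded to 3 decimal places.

424.157%

Fold change = 2^(2.39) = 5.2416
Percent change = (FC − 1) × 100% = (5.2416 − 1) × 100 = 424.157%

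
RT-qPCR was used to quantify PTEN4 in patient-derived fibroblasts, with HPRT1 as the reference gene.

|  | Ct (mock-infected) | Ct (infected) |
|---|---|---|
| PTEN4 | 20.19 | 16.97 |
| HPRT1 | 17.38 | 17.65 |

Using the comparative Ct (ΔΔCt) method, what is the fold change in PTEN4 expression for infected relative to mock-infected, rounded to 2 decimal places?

ΔCt(mock-infected) = 20.190 − 17.380 = 2.810
ΔCt(infected) = 16.970 − 17.650 = -0.680
ΔΔCt = -0.680 − 2.810 = -3.490
Fold change = 2^(−(-3.490)) = 2^3.490 = 11.236

11.24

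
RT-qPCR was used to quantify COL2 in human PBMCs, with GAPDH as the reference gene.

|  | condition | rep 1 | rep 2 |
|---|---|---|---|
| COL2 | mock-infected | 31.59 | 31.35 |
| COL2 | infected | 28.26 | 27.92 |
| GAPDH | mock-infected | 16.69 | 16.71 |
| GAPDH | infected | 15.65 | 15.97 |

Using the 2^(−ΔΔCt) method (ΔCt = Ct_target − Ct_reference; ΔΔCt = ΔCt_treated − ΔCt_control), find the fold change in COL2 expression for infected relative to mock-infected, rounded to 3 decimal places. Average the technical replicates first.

Mean Ct: COL2 mock-infected 31.470; COL2 infected 28.090; GAPDH mock-infected 16.700; GAPDH infected 15.810
ΔCt(mock-infected) = 31.470 − 16.700 = 14.770
ΔCt(infected) = 28.090 − 15.810 = 12.280
ΔΔCt = 12.280 − 14.770 = -2.490
Fold change = 2^(−(-2.490)) = 2^2.490 = 5.6178

5.618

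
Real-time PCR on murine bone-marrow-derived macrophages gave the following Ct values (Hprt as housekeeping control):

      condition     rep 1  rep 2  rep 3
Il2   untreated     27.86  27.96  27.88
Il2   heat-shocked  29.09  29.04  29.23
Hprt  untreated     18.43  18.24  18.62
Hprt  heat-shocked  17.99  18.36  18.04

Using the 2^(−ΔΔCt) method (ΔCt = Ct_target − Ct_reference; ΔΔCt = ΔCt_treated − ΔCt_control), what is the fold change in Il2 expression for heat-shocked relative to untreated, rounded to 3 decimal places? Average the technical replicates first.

0.349

Mean Ct: Il2 untreated 27.900; Il2 heat-shocked 29.120; Hprt untreated 18.430; Hprt heat-shocked 18.130
ΔCt(untreated) = 27.900 − 18.430 = 9.470
ΔCt(heat-shocked) = 29.120 − 18.130 = 10.990
ΔΔCt = 10.990 − 9.470 = 1.520
Fold change = 2^(−1.520) = 0.3487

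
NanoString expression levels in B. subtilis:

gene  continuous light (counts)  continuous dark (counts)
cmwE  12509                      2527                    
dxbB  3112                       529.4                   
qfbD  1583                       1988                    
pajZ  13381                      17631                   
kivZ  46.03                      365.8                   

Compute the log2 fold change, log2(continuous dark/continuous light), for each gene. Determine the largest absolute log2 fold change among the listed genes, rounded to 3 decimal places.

log2(2527/12509) = -2.307  (cmwE)
log2(529.4/3112) = -2.555  (dxbB)
log2(1988/1583) = 0.329  (qfbD)
log2(17631/13381) = 0.398  (pajZ)
log2(365.8/46.03) = 2.990  (kivZ)
The largest magnitude belongs to kivZ.

2.990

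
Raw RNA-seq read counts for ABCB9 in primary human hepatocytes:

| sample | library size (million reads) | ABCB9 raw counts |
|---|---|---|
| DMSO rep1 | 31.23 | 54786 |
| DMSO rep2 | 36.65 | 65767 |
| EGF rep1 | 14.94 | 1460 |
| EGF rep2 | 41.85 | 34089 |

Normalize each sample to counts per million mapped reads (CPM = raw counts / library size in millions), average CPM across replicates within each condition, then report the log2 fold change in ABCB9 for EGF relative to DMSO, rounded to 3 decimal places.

-1.960

CPM(DMSO rep1) = 54786 / 31.23 = 1754.2747
CPM(DMSO rep2) = 65767 / 36.65 = 1794.4611
CPM(EGF rep1) = 1460 / 14.94 = 97.7242
CPM(EGF rep2) = 34089 / 41.85 = 814.5520
mean CPM(DMSO) = 1774.3679; mean CPM(EGF) = 456.1381
Fold change = 456.1381 / 1774.3679 = 0.25707
log2(0.25707) = -1.9598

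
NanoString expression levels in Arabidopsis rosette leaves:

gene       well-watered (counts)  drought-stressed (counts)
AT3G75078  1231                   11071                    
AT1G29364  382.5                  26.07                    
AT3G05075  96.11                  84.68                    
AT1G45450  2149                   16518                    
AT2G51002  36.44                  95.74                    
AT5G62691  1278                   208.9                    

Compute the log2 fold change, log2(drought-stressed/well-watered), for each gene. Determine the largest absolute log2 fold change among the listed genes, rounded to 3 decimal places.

3.875

log2(11071/1231) = 3.169  (AT3G75078)
log2(26.07/382.5) = -3.875  (AT1G29364)
log2(84.68/96.11) = -0.183  (AT3G05075)
log2(16518/2149) = 2.942  (AT1G45450)
log2(95.74/36.44) = 1.394  (AT2G51002)
log2(208.9/1278) = -2.613  (AT5G62691)
The largest magnitude belongs to AT1G29364.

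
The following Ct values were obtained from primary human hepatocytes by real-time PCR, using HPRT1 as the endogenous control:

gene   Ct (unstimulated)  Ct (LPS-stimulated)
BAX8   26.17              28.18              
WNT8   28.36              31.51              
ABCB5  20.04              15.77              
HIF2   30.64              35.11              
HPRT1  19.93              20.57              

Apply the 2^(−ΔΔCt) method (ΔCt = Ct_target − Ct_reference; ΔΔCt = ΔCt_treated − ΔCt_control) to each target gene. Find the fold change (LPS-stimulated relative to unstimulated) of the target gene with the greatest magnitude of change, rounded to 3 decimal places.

30.065

BAX8: ΔΔCt = (28.18−20.57) − (26.17−19.93) = 7.61 − 6.24 = 1.37; fold change = 2^-1.37 = 0.387
WNT8: ΔΔCt = (31.51−20.57) − (28.36−19.93) = 10.94 − 8.43 = 2.51; fold change = 2^-2.51 = 0.176
ABCB5: ΔΔCt = (15.77−20.57) − (20.04−19.93) = -4.80 − 0.11 = -4.91; fold change = 2^4.91 = 30.065
HIF2: ΔΔCt = (35.11−20.57) − (30.64−19.93) = 14.54 − 10.71 = 3.83; fold change = 2^-3.83 = 0.070
ABCB5 has the largest |ΔΔCt| = 4.91.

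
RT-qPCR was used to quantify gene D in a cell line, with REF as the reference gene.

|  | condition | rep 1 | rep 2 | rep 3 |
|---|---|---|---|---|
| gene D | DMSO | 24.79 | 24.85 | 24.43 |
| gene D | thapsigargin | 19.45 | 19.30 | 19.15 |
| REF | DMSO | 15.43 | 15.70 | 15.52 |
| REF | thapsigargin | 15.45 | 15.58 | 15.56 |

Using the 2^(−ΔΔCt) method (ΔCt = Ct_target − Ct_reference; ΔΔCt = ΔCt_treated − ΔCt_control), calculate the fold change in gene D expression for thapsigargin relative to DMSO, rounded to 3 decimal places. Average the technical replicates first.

41.355

Mean Ct: gene D DMSO 24.690; gene D thapsigargin 19.300; REF DMSO 15.550; REF thapsigargin 15.530
ΔCt(DMSO) = 24.690 − 15.550 = 9.140
ΔCt(thapsigargin) = 19.300 − 15.530 = 3.770
ΔΔCt = 3.770 − 9.140 = -5.370
Fold change = 2^(−(-5.370)) = 2^5.370 = 41.3553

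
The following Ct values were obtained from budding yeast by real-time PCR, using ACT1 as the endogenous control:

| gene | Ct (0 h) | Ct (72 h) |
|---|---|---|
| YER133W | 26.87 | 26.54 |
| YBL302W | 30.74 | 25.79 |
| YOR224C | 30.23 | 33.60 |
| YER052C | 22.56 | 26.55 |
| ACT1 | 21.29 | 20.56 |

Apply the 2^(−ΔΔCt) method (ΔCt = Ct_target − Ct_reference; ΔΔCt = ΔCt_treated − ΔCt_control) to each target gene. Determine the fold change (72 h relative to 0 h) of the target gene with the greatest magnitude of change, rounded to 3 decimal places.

YER133W: ΔΔCt = (26.54−20.56) − (26.87−21.29) = 5.98 − 5.58 = 0.40; fold change = 2^-0.40 = 0.758
YBL302W: ΔΔCt = (25.79−20.56) − (30.74−21.29) = 5.23 − 9.45 = -4.22; fold change = 2^4.22 = 18.636
YOR224C: ΔΔCt = (33.60−20.56) − (30.23−21.29) = 13.04 − 8.94 = 4.10; fold change = 2^-4.10 = 0.058
YER052C: ΔΔCt = (26.55−20.56) − (22.56−21.29) = 5.99 − 1.27 = 4.72; fold change = 2^-4.72 = 0.038
YER052C has the largest |ΔΔCt| = 4.72.

0.038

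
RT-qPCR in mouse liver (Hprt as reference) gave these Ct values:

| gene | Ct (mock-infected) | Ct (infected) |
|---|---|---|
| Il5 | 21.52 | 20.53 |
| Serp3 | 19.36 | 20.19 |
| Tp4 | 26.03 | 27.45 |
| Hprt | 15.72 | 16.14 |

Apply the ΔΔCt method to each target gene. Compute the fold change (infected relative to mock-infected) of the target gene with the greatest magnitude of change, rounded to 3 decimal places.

2.657

Il5: ΔΔCt = (20.53−16.14) − (21.52−15.72) = 4.39 − 5.80 = -1.41; fold change = 2^1.41 = 2.657
Serp3: ΔΔCt = (20.19−16.14) − (19.36−15.72) = 4.05 − 3.64 = 0.41; fold change = 2^-0.41 = 0.753
Tp4: ΔΔCt = (27.45−16.14) − (26.03−15.72) = 11.31 − 10.31 = 1.00; fold change = 2^-1.00 = 0.500
Il5 has the largest |ΔΔCt| = 1.41.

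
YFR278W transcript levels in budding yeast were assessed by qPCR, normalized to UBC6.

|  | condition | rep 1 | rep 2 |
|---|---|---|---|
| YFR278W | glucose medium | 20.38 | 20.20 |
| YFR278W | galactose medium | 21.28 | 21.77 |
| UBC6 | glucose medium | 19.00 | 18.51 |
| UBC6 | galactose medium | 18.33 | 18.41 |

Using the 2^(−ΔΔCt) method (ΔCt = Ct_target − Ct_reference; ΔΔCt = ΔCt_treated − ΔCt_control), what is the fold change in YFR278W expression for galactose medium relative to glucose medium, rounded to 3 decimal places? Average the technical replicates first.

0.325

Mean Ct: YFR278W glucose medium 20.290; YFR278W galactose medium 21.525; UBC6 glucose medium 18.755; UBC6 galactose medium 18.370
ΔCt(glucose medium) = 20.290 − 18.755 = 1.535
ΔCt(galactose medium) = 21.525 − 18.370 = 3.155
ΔΔCt = 3.155 − 1.535 = 1.620
Fold change = 2^(−1.620) = 0.3253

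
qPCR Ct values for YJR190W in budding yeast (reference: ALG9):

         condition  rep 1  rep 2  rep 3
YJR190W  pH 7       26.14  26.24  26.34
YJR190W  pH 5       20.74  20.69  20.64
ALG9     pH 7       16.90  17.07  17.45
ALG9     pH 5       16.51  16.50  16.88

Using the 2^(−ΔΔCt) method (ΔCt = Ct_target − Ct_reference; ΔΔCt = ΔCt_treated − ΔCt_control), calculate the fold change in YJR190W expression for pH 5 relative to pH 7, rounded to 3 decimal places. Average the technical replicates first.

32.900

Mean Ct: YJR190W pH 7 26.240; YJR190W pH 5 20.690; ALG9 pH 7 17.140; ALG9 pH 5 16.630
ΔCt(pH 7) = 26.240 − 17.140 = 9.100
ΔCt(pH 5) = 20.690 − 16.630 = 4.060
ΔΔCt = 4.060 − 9.100 = -5.040
Fold change = 2^(−(-5.040)) = 2^5.040 = 32.8996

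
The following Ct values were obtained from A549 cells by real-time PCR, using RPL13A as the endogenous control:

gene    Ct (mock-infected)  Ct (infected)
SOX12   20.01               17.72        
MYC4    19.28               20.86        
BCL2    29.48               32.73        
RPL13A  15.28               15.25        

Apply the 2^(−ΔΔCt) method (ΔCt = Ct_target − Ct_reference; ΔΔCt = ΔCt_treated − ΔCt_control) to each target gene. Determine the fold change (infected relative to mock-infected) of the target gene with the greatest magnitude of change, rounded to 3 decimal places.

0.103

SOX12: ΔΔCt = (17.72−15.25) − (20.01−15.28) = 2.47 − 4.73 = -2.26; fold change = 2^2.26 = 4.790
MYC4: ΔΔCt = (20.86−15.25) − (19.28−15.28) = 5.61 − 4.00 = 1.61; fold change = 2^-1.61 = 0.328
BCL2: ΔΔCt = (32.73−15.25) − (29.48−15.28) = 17.48 − 14.20 = 3.28; fold change = 2^-3.28 = 0.103
BCL2 has the largest |ΔΔCt| = 3.28.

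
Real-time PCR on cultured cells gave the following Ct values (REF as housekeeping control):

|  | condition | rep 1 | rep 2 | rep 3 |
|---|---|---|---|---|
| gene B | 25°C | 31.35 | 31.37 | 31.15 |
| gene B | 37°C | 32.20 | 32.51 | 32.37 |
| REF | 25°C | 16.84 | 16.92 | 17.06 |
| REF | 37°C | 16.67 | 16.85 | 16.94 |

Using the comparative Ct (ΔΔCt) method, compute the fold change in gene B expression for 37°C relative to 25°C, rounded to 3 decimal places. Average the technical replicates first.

Mean Ct: gene B 25°C 31.290; gene B 37°C 32.360; REF 25°C 16.940; REF 37°C 16.820
ΔCt(25°C) = 31.290 − 16.940 = 14.350
ΔCt(37°C) = 32.360 − 16.820 = 15.540
ΔΔCt = 15.540 − 14.350 = 1.190
Fold change = 2^(−1.190) = 0.4383

0.438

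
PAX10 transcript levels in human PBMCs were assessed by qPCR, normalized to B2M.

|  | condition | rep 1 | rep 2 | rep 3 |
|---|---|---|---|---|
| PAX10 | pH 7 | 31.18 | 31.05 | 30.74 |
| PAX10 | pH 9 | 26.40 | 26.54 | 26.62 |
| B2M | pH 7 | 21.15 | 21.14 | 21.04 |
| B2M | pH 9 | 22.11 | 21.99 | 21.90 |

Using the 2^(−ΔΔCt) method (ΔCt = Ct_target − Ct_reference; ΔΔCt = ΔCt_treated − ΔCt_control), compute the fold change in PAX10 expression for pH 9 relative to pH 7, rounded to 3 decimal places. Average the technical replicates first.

Mean Ct: PAX10 pH 7 30.990; PAX10 pH 9 26.520; B2M pH 7 21.110; B2M pH 9 22.000
ΔCt(pH 7) = 30.990 − 21.110 = 9.880
ΔCt(pH 9) = 26.520 − 22.000 = 4.520
ΔΔCt = 4.520 − 9.880 = -5.360
Fold change = 2^(−(-5.360)) = 2^5.360 = 41.0696

41.070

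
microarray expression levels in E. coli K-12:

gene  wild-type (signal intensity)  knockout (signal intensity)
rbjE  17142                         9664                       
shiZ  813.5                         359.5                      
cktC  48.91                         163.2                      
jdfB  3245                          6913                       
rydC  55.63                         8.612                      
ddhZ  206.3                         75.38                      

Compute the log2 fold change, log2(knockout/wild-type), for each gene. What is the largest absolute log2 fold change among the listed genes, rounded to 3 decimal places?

2.691

log2(9664/17142) = -0.827  (rbjE)
log2(359.5/813.5) = -1.178  (shiZ)
log2(163.2/48.91) = 1.738  (cktC)
log2(6913/3245) = 1.091  (jdfB)
log2(8.612/55.63) = -2.691  (rydC)
log2(75.38/206.3) = -1.452  (ddhZ)
The largest magnitude belongs to rydC.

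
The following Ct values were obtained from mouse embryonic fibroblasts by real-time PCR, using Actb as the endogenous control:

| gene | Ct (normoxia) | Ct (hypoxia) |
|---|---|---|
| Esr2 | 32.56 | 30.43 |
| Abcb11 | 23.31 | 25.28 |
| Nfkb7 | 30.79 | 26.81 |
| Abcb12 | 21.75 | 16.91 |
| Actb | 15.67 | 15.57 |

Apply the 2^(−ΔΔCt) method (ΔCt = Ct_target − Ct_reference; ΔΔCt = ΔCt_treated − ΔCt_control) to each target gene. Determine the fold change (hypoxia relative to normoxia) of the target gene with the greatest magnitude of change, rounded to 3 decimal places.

26.723

Esr2: ΔΔCt = (30.43−15.57) − (32.56−15.67) = 14.86 − 16.89 = -2.03; fold change = 2^2.03 = 4.084
Abcb11: ΔΔCt = (25.28−15.57) − (23.31−15.67) = 9.71 − 7.64 = 2.07; fold change = 2^-2.07 = 0.238
Nfkb7: ΔΔCt = (26.81−15.57) − (30.79−15.67) = 11.24 − 15.12 = -3.88; fold change = 2^3.88 = 14.723
Abcb12: ΔΔCt = (16.91−15.57) − (21.75−15.67) = 1.34 − 6.08 = -4.74; fold change = 2^4.74 = 26.723
Abcb12 has the largest |ΔΔCt| = 4.74.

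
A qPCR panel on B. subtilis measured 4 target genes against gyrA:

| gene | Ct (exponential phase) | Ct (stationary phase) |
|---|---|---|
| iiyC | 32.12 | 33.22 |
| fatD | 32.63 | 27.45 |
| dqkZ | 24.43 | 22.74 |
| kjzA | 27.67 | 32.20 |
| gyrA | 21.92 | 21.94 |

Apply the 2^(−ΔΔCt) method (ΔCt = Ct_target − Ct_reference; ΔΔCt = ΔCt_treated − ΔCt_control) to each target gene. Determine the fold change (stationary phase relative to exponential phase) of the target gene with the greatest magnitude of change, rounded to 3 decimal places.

36.758

iiyC: ΔΔCt = (33.22−21.94) − (32.12−21.92) = 11.28 − 10.20 = 1.08; fold change = 2^-1.08 = 0.473
fatD: ΔΔCt = (27.45−21.94) − (32.63−21.92) = 5.51 − 10.71 = -5.20; fold change = 2^5.20 = 36.758
dqkZ: ΔΔCt = (22.74−21.94) − (24.43−21.92) = 0.80 − 2.51 = -1.71; fold change = 2^1.71 = 3.272
kjzA: ΔΔCt = (32.20−21.94) − (27.67−21.92) = 10.26 − 5.75 = 4.51; fold change = 2^-4.51 = 0.044
fatD has the largest |ΔΔCt| = 5.20.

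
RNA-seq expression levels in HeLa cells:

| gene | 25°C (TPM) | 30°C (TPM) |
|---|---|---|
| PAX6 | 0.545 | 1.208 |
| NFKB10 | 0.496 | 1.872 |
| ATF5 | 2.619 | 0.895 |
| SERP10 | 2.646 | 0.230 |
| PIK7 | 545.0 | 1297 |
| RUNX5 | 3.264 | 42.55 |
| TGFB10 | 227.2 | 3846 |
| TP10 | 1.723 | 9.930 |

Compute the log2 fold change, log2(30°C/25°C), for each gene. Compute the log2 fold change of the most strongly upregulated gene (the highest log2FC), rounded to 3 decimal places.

4.081

log2(1.208/0.545) = 1.148  (PAX6)
log2(1.872/0.496) = 1.916  (NFKB10)
log2(0.895/2.619) = -1.549  (ATF5)
log2(0.230/2.646) = -3.524  (SERP10)
log2(1297/545.0) = 1.251  (PIK7)
log2(42.55/3.264) = 3.704  (RUNX5)
log2(3846/227.2) = 4.081  (TGFB10)
log2(9.930/1.723) = 2.527  (TP10)
TGFB10 is most strongly upregulated.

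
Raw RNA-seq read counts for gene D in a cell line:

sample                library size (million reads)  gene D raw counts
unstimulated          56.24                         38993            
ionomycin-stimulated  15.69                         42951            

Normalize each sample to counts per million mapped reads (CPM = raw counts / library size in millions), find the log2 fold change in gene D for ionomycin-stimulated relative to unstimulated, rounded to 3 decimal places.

CPM(unstimulated) = 38993 / 56.24 = 693.3321
CPM(ionomycin-stimulated) = 42951 / 15.69 = 2737.4761
Fold change = 2737.4761 / 693.3321 = 3.94829
log2(3.94829) = 1.9812

1.981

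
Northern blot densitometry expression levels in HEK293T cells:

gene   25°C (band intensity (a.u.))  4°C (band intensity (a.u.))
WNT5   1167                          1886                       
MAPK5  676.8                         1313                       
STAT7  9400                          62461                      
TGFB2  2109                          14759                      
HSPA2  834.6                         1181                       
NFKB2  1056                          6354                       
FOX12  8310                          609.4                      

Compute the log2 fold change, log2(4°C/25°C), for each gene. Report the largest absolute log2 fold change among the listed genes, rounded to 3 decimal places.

log2(1886/1167) = 0.693  (WNT5)
log2(1313/676.8) = 0.956  (MAPK5)
log2(62461/9400) = 2.732  (STAT7)
log2(14759/2109) = 2.807  (TGFB2)
log2(1181/834.6) = 0.501  (HSPA2)
log2(6354/1056) = 2.589  (NFKB2)
log2(609.4/8310) = -3.769  (FOX12)
The largest magnitude belongs to FOX12.

3.769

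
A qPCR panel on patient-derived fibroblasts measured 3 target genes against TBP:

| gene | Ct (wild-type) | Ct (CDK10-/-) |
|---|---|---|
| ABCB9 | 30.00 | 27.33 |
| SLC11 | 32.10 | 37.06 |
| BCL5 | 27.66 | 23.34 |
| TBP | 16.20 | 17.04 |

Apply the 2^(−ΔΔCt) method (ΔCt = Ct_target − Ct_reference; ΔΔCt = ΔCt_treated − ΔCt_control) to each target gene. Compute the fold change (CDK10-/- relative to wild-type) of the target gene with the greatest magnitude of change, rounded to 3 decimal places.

ABCB9: ΔΔCt = (27.33−17.04) − (30.00−16.20) = 10.29 − 13.80 = -3.51; fold change = 2^3.51 = 11.392
SLC11: ΔΔCt = (37.06−17.04) − (32.10−16.20) = 20.02 − 15.90 = 4.12; fold change = 2^-4.12 = 0.058
BCL5: ΔΔCt = (23.34−17.04) − (27.66−16.20) = 6.30 − 11.46 = -5.16; fold change = 2^5.16 = 35.753
BCL5 has the largest |ΔΔCt| = 5.16.

35.753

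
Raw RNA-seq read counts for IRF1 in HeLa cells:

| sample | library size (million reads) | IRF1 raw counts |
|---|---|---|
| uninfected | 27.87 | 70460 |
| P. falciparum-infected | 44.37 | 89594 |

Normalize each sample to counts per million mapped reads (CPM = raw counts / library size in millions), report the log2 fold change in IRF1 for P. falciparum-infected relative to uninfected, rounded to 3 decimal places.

-0.324

CPM(uninfected) = 70460 / 27.87 = 2528.1665
CPM(P. falciparum-infected) = 89594 / 44.37 = 2019.2472
Fold change = 2019.2472 / 2528.1665 = 0.79870
log2(0.79870) = -0.3243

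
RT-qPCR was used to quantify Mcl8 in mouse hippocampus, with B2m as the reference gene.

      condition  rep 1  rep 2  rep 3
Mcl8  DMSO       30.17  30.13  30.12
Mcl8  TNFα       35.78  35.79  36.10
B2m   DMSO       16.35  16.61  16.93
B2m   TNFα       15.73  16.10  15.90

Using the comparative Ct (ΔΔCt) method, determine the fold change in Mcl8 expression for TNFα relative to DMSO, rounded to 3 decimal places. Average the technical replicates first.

Mean Ct: Mcl8 DMSO 30.140; Mcl8 TNFα 35.890; B2m DMSO 16.630; B2m TNFα 15.910
ΔCt(DMSO) = 30.140 − 16.630 = 13.510
ΔCt(TNFα) = 35.890 − 15.910 = 19.980
ΔΔCt = 19.980 − 13.510 = 6.470
Fold change = 2^(−6.470) = 0.0113

0.011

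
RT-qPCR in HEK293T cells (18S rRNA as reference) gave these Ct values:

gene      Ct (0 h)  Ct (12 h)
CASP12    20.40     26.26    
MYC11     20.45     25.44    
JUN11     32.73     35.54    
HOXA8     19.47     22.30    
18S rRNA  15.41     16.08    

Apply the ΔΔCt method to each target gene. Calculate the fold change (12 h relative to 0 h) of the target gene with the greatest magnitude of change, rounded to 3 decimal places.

0.027

CASP12: ΔΔCt = (26.26−16.08) − (20.40−15.41) = 10.18 − 4.99 = 5.19; fold change = 2^-5.19 = 0.027
MYC11: ΔΔCt = (25.44−16.08) − (20.45−15.41) = 9.36 − 5.04 = 4.32; fold change = 2^-4.32 = 0.050
JUN11: ΔΔCt = (35.54−16.08) − (32.73−15.41) = 19.46 − 17.32 = 2.14; fold change = 2^-2.14 = 0.227
HOXA8: ΔΔCt = (22.30−16.08) − (19.47−15.41) = 6.22 − 4.06 = 2.16; fold change = 2^-2.16 = 0.224
CASP12 has the largest |ΔΔCt| = 5.19.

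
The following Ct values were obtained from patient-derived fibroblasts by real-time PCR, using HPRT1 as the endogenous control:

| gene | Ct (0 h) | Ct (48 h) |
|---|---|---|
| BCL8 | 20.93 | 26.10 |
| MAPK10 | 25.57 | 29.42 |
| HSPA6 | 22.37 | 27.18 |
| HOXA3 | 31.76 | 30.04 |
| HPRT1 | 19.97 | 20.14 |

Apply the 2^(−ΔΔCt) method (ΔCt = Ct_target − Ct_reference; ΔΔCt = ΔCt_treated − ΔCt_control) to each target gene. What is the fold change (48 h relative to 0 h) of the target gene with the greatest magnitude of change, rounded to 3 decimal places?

0.031

BCL8: ΔΔCt = (26.10−20.14) − (20.93−19.97) = 5.96 − 0.96 = 5.00; fold change = 2^-5.00 = 0.031
MAPK10: ΔΔCt = (29.42−20.14) − (25.57−19.97) = 9.28 − 5.60 = 3.68; fold change = 2^-3.68 = 0.078
HSPA6: ΔΔCt = (27.18−20.14) − (22.37−19.97) = 7.04 − 2.40 = 4.64; fold change = 2^-4.64 = 0.040
HOXA3: ΔΔCt = (30.04−20.14) − (31.76−19.97) = 9.90 − 11.79 = -1.89; fold change = 2^1.89 = 3.706
BCL8 has the largest |ΔΔCt| = 5.00.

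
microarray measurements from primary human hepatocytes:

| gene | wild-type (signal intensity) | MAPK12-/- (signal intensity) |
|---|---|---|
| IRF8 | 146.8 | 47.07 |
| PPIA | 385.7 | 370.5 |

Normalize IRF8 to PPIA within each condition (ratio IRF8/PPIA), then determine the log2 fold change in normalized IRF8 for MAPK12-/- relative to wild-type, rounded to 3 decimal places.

-1.583

IRF8/PPIA (wild-type) = 146.8 / 385.7 = 0.38061
IRF8/PPIA (MAPK12-/-) = 47.07 / 370.5 = 0.12704
Fold change = 0.12704 / 0.38061 = 0.3338
log2(0.3338) = -1.5830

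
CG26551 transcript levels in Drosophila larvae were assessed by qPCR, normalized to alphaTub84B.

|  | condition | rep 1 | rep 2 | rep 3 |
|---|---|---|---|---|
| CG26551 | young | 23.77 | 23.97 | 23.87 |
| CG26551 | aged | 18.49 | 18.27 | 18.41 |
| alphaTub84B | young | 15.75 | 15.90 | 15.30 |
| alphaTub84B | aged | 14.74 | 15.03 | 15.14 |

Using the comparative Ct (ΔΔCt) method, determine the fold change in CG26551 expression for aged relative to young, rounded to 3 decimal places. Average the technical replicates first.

27.858

Mean Ct: CG26551 young 23.870; CG26551 aged 18.390; alphaTub84B young 15.650; alphaTub84B aged 14.970
ΔCt(young) = 23.870 − 15.650 = 8.220
ΔCt(aged) = 18.390 − 14.970 = 3.420
ΔΔCt = 3.420 − 8.220 = -4.800
Fold change = 2^(−(-4.800)) = 2^4.800 = 27.8576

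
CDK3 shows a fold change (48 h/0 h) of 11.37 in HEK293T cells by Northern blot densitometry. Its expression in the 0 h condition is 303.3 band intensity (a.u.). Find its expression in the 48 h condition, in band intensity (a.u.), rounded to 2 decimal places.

48 h expression = 303.3 × 11.37 = 3448.52

3448.52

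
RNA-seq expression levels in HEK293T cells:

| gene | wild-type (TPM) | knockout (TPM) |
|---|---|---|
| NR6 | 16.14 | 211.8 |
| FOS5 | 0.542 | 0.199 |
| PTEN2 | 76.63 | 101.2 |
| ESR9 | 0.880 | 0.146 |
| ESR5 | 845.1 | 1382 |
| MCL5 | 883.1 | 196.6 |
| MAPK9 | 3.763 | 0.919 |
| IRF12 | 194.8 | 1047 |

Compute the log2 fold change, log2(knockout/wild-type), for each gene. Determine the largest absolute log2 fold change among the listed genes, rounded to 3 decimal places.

log2(211.8/16.14) = 3.714  (NR6)
log2(0.199/0.542) = -1.446  (FOS5)
log2(101.2/76.63) = 0.401  (PTEN2)
log2(0.146/0.880) = -2.592  (ESR9)
log2(1382/845.1) = 0.710  (ESR5)
log2(196.6/883.1) = -2.167  (MCL5)
log2(0.919/3.763) = -2.034  (MAPK9)
log2(1047/194.8) = 2.426  (IRF12)
The largest magnitude belongs to NR6.

3.714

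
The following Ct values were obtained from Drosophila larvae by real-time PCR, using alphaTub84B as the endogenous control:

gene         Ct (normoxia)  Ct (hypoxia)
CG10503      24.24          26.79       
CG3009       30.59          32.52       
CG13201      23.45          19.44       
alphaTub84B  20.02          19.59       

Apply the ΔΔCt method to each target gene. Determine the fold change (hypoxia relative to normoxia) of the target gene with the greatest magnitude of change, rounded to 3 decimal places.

CG10503: ΔΔCt = (26.79−19.59) − (24.24−20.02) = 7.20 − 4.22 = 2.98; fold change = 2^-2.98 = 0.127
CG3009: ΔΔCt = (32.52−19.59) − (30.59−20.02) = 12.93 − 10.57 = 2.36; fold change = 2^-2.36 = 0.195
CG13201: ΔΔCt = (19.44−19.59) − (23.45−20.02) = -0.15 − 3.43 = -3.58; fold change = 2^3.58 = 11.959
CG13201 has the largest |ΔΔCt| = 3.58.

11.959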